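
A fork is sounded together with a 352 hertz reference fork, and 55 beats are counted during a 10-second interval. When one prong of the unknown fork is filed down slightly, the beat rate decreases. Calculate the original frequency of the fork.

346.5 Hz

Beat frequency = 55/10 = 5.5 Hz.
|f − 352| = 5.5, so the fork was at either 346.5 Hz or 357.5 Hz.
Filing a prong removes mass and raises the fork's frequency; the adjustment raises the fork's frequency.
The beat rate fell, so the adjustment moved the fork toward 352 Hz — it must have started below the reference.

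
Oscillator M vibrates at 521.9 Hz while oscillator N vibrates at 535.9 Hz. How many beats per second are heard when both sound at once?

14 Hz

Beats arise from superposition of two nearby frequencies; the beat rate is |f₁ − f₂|.
|521.9 − 535.9| = 14 Hz.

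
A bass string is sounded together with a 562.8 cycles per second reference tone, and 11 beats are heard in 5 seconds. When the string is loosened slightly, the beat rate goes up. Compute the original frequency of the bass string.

Beat frequency = 11/5 = 2.2 Hz.
|f − 562.8| = 2.2, so the bass string was at either 560.6 Hz or 565 Hz.
Reducing tension lowers a string's frequency; the adjustment lowers the bass string's frequency.
The beat rate rose, so the adjustment moved the bass string further from 562.8 Hz — it was already below the reference.

560.6 Hz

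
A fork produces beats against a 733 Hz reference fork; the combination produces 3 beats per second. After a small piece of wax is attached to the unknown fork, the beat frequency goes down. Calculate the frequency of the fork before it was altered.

|f − 733| = 3, so the fork was at either 730 Hz or 736 Hz.
Loading a fork with wax lowers its frequency; the adjustment lowers the fork's frequency.
The beat rate fell, so the adjustment moved the fork toward 733 Hz — it must have started above the reference.

736 Hz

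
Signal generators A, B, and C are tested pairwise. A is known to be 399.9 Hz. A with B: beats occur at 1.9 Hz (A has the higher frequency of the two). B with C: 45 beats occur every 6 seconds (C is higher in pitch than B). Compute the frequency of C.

405.5 Hz

B is below A, so f_B = 399.9 − 1.9 = 398 Hz.
B–C: Beat frequency = 45/6 = 7.5 Hz.
C is above B, so f_C = 398 + 7.5 = 405.5 Hz.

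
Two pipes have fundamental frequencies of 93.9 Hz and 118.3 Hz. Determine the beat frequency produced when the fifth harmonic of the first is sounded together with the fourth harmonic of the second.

Fifth harmonic of the first: 5·93.9 = 469.5 Hz.
Fourth harmonic of the second: 4·118.3 = 473.2 Hz.
f_beat = |469.5 − 473.2| = 3.7 Hz.

3.7 Hz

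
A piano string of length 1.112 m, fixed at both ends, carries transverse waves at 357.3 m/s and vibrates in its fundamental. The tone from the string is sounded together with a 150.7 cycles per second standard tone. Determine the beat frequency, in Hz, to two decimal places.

For a string fixed at both ends, f_n = n·v/(2L) = 1·357.3/(2·1.112) = 160.6565 Hz.
f_beat = |160.6565 − 150.7| = 9.96 Hz.

9.96 Hz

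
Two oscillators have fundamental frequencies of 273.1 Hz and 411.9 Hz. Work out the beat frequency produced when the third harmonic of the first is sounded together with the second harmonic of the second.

4.5 Hz

Third harmonic of the first: 3·273.1 = 819.3 Hz.
Second harmonic of the second: 2·411.9 = 823.8 Hz.
f_beat = |819.3 − 823.8| = 4.5 Hz.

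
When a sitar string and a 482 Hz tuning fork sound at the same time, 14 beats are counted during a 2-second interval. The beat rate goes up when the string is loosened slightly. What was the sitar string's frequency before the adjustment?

475 Hz

Beat frequency = 14/2 = 7 Hz.
|f − 482| = 7, so the sitar string was at either 475 Hz or 489 Hz.
Reducing tension lowers a string's frequency; the adjustment lowers the sitar string's frequency.
The beat rate rose, so the adjustment moved the sitar string further from 482 Hz — it was already below the reference.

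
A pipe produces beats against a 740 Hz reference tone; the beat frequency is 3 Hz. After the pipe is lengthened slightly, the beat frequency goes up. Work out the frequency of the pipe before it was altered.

|f − 740| = 3, so the pipe was at either 737 Hz or 743 Hz.
A longer pipe has a lower fundamental; the adjustment lowers the pipe's frequency.
The beat rate rose, so the adjustment moved the pipe further from 740 Hz — it was already below the reference.

737 Hz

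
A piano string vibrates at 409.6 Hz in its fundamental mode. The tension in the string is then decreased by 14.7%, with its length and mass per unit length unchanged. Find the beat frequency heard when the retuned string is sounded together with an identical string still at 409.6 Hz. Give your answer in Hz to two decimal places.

For a string, f ∝ √T, so the new frequency is 409.6·√0.853 = 378.2984 Hz.
f_beat = |378.2984 − 409.6| = 31.30 Hz.

31.30 Hz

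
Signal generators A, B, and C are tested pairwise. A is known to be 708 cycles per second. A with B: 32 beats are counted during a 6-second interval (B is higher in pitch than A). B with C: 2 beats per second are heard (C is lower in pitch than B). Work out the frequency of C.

711.3333 Hz

A–B: Beat frequency = 32/6 = 5.3333 Hz.
B is above A, so f_B = 708 + 5.3333 = 713.3333 Hz.
C is below B, so f_C = 713.3333 − 2 = 711.3333 Hz.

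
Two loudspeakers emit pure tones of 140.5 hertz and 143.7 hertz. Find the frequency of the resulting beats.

Beats arise from superposition of two nearby frequencies; the beat rate is |f₁ − f₂|.
|140.5 − 143.7| = 3.2 Hz.

3.2 Hz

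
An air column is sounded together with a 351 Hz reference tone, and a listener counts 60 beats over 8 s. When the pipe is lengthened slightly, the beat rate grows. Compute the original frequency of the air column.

Beat frequency = 60/8 = 7.5 Hz.
|f − 351| = 7.5, so the air column was at either 343.5 Hz or 358.5 Hz.
A longer pipe has a lower fundamental; the adjustment lowers the air column's frequency.
The beat rate rose, so the adjustment moved the air column further from 351 Hz — it was already below the reference.

343.5 Hz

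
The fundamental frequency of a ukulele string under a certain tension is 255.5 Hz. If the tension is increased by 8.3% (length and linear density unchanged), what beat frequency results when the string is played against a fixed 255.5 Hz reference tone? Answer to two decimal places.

10.39 Hz

For a string, f ∝ √T, so the new frequency is 255.5·√1.083 = 265.8919 Hz.
f_beat = |265.8919 − 255.5| = 10.39 Hz.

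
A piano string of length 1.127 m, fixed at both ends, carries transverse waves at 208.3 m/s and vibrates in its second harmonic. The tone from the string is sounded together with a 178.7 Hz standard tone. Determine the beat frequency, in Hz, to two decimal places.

For a string fixed at both ends, f_n = n·v/(2L) = 2·208.3/(2·1.127) = 184.8270 Hz.
f_beat = |184.8270 − 178.7| = 6.13 Hz.

6.13 Hz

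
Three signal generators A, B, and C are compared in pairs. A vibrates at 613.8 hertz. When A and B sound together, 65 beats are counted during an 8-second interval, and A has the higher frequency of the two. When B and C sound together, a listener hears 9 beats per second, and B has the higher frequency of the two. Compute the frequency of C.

596.675 Hz

A–B: Beat frequency = 65/8 = 8.125 Hz.
B is below A, so f_B = 613.8 − 8.125 = 605.675 Hz.
C is below B, so f_C = 605.675 − 9 = 596.675 Hz.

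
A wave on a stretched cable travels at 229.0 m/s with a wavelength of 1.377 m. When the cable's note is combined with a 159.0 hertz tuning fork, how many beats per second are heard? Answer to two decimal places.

Source frequency f = v/λ = 229.0/1.377 = 166.3036 Hz.
f_beat = |166.3036 − 159.0| = 7.30 Hz.

7.30 Hz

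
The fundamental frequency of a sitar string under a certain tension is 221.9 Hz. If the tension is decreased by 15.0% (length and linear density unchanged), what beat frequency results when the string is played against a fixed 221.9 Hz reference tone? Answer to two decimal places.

For a string, f ∝ √T, so the new frequency is 221.9·√0.850 = 204.5817 Hz.
f_beat = |204.5817 − 221.9| = 17.32 Hz.

17.32 Hz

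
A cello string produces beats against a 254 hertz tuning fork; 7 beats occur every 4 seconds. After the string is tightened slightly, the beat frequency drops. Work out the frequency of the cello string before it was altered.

Beat frequency = 7/4 = 1.75 Hz.
|f − 254| = 1.75, so the cello string was at either 252.25 Hz or 255.75 Hz.
Increasing tension raises a string's frequency; the adjustment raises the cello string's frequency.
The beat rate fell, so the adjustment moved the cello string toward 254 Hz — it must have started below the reference.

252.25 Hz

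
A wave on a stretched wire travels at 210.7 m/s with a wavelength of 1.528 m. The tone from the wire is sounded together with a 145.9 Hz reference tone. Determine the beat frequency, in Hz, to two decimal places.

8.01 Hz

Source frequency f = v/λ = 210.7/1.528 = 137.8927 Hz.
f_beat = |137.8927 − 145.9| = 8.01 Hz.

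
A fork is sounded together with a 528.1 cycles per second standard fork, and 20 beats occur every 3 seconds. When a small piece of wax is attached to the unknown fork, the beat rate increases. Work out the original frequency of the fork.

Beat frequency = 20/3 = 6.6667 Hz.
|f − 528.1| = 6.6667, so the fork was at either 521.4333 Hz or 534.7667 Hz.
Loading a fork with wax lowers its frequency; the adjustment lowers the fork's frequency.
The beat rate rose, so the adjustment moved the fork further from 528.1 Hz — it was already below the reference.

521.4333 Hz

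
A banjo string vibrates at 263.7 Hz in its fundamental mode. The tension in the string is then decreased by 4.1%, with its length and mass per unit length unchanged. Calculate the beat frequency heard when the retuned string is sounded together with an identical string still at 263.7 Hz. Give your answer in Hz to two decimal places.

For a string, f ∝ √T, so the new frequency is 263.7·√0.959 = 258.2376 Hz.
f_beat = |258.2376 − 263.7| = 5.46 Hz.

5.46 Hz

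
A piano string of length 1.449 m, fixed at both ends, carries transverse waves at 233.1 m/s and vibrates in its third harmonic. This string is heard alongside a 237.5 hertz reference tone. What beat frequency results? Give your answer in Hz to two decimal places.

3.80 Hz

For a string fixed at both ends, f_n = n·v/(2L) = 3·233.1/(2·1.449) = 241.3043 Hz.
f_beat = |241.3043 − 237.5| = 3.80 Hz.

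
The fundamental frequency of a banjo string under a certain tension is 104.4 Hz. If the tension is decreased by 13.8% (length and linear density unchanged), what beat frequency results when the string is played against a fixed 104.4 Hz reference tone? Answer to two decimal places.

7.47 Hz

For a string, f ∝ √T, so the new frequency is 104.4·√0.862 = 96.9291 Hz.
f_beat = |96.9291 − 104.4| = 7.47 Hz.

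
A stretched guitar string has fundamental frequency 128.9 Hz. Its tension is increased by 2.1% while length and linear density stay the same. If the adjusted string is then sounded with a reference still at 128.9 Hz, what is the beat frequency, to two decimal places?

1.35 Hz

For a string, f ∝ √T, so the new frequency is 128.9·√1.021 = 130.2464 Hz.
f_beat = |130.2464 − 128.9| = 1.35 Hz.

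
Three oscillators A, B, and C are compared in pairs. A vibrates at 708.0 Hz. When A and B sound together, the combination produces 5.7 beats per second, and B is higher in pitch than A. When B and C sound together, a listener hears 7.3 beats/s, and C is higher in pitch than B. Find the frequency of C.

721 Hz

B is above A, so f_B = 708.0 + 5.7 = 713.7 Hz.
C is above B, so f_C = 713.7 + 7.3 = 721 Hz.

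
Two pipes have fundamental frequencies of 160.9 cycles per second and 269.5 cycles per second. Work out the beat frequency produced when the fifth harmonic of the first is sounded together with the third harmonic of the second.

Fifth harmonic of the first: 5·160.9 = 804.5 Hz.
Third harmonic of the second: 3·269.5 = 808.5 Hz.
f_beat = |804.5 − 808.5| = 4.0 Hz.

4.0 Hz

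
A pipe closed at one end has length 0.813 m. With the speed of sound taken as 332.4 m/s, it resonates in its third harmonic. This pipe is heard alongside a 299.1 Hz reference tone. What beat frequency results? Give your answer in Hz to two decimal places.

7.54 Hz

Closed pipe (odd harmonics): f_n = n·v/(4L) = 3·332.4/(4·0.813) = 306.6421 Hz.
f_beat = |306.6421 − 299.1| = 7.54 Hz.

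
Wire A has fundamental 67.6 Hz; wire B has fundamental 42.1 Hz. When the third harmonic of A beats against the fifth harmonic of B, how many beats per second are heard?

Third harmonic of the first: 3·67.6 = 202.8 Hz.
Fifth harmonic of the second: 5·42.1 = 210.5 Hz.
f_beat = |202.8 − 210.5| = 7.7 Hz.

7.7 Hz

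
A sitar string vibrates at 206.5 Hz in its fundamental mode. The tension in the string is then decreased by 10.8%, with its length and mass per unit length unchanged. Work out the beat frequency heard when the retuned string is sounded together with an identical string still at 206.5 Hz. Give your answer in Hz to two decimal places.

For a string, f ∝ √T, so the new frequency is 206.5·√0.892 = 195.0305 Hz.
f_beat = |195.0305 − 206.5| = 11.47 Hz.

11.47 Hz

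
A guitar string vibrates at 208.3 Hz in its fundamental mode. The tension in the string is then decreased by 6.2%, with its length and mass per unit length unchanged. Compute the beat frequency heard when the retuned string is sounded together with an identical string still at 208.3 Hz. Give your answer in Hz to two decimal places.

6.56 Hz

For a string, f ∝ √T, so the new frequency is 208.3·√0.938 = 201.7394 Hz.
f_beat = |201.7394 − 208.3| = 6.56 Hz.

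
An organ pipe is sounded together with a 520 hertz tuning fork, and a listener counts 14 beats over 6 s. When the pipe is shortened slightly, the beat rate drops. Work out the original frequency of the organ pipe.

517.6667 Hz

Beat frequency = 14/6 = 2.3333 Hz.
|f − 520| = 2.3333, so the organ pipe was at either 517.6667 Hz or 522.3333 Hz.
A shorter pipe has a higher fundamental; the adjustment raises the organ pipe's frequency.
The beat rate fell, so the adjustment moved the organ pipe toward 520 Hz — it must have started below the reference.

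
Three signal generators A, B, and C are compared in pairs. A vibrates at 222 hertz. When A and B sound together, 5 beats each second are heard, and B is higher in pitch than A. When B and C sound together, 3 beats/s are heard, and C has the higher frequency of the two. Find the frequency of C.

230 Hz

B is above A, so f_B = 222 + 5 = 227 Hz.
C is above B, so f_C = 227 + 3 = 230 Hz.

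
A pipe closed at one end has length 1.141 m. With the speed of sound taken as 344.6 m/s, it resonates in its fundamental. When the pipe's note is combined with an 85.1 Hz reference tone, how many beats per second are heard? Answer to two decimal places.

9.60 Hz

Closed pipe (odd harmonics): f_n = n·v/(4L) = 1·344.6/(4·1.141) = 75.5039 Hz.
f_beat = |75.5039 − 85.1| = 9.60 Hz.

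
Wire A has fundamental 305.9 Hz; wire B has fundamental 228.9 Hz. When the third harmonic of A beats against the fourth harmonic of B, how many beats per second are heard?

Third harmonic of the first: 3·305.9 = 917.7 Hz.
Fourth harmonic of the second: 4·228.9 = 915.6 Hz.
f_beat = |917.7 − 915.6| = 2.1 Hz.

2.1 Hz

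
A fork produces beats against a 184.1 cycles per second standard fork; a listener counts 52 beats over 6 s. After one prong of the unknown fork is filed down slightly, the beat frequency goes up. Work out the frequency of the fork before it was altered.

192.7667 Hz

Beat frequency = 52/6 = 8.6667 Hz.
|f − 184.1| = 8.6667, so the fork was at either 175.4333 Hz or 192.7667 Hz.
Filing a prong removes mass and raises the fork's frequency; the adjustment raises the fork's frequency.
The beat rate rose, so the adjustment moved the fork further from 184.1 Hz — it was already above the reference.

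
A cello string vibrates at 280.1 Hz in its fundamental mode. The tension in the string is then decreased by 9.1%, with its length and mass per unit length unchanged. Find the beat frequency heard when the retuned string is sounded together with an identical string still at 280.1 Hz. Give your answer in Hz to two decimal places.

For a string, f ∝ √T, so the new frequency is 280.1·√0.909 = 267.0515 Hz.
f_beat = |267.0515 − 280.1| = 13.05 Hz.

13.05 Hz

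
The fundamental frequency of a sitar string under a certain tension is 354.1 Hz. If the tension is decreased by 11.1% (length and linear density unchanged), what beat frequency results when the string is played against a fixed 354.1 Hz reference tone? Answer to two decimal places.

For a string, f ∝ √T, so the new frequency is 354.1·√0.889 = 333.8695 Hz.
f_beat = |333.8695 − 354.1| = 20.23 Hz.

20.23 Hz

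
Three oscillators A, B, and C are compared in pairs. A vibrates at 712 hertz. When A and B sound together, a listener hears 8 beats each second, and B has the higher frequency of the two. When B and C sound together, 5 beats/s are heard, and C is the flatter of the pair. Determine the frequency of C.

B is above A, so f_B = 712 + 8 = 720 Hz.
C is below B, so f_C = 720 − 5 = 715 Hz.

715 Hz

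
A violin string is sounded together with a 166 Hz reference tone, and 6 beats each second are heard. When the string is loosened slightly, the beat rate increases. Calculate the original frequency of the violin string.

160 Hz

|f − 166| = 6, so the violin string was at either 160 Hz or 172 Hz.
Reducing tension lowers a string's frequency; the adjustment lowers the violin string's frequency.
The beat rate rose, so the adjustment moved the violin string further from 166 Hz — it was already below the reference.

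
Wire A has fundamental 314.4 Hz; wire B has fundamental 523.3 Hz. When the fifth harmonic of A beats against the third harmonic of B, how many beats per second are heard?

2.1 Hz

Fifth harmonic of the first: 5·314.4 = 1572.0 Hz.
Third harmonic of the second: 3·523.3 = 1569.9 Hz.
f_beat = |1572.0 − 1569.9| = 2.1 Hz.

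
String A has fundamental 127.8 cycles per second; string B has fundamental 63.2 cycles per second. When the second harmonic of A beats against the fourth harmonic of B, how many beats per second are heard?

2.8 Hz

Second harmonic of the first: 2·127.8 = 255.6 Hz.
Fourth harmonic of the second: 4·63.2 = 252.8 Hz.
f_beat = |255.6 − 252.8| = 2.8 Hz.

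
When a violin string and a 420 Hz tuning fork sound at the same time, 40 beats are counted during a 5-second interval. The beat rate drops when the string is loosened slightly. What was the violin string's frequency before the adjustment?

Beat frequency = 40/5 = 8 Hz.
|f − 420| = 8, so the violin string was at either 412 Hz or 428 Hz.
Reducing tension lowers a string's frequency; the adjustment lowers the violin string's frequency.
The beat rate fell, so the adjustment moved the violin string toward 420 Hz — it must have started above the reference.

428 Hz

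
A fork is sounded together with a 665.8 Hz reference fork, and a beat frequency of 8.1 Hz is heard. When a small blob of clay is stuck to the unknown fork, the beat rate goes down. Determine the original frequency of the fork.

|f − 665.8| = 8.1, so the fork was at either 657.7 Hz or 673.9 Hz.
Adding mass to a fork lowers its frequency; the adjustment lowers the fork's frequency.
The beat rate fell, so the adjustment moved the fork toward 665.8 Hz — it must have started above the reference.

673.9 Hz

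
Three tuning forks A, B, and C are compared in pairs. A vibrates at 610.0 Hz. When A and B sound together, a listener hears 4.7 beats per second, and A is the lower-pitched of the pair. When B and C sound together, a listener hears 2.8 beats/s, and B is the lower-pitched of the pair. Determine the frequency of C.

617.5 Hz

B is above A, so f_B = 610.0 + 4.7 = 614.7 Hz.
C is above B, so f_C = 614.7 + 2.8 = 617.5 Hz.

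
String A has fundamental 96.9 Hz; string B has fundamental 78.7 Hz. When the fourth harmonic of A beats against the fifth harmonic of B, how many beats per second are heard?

5.9 Hz

Fourth harmonic of the first: 4·96.9 = 387.6 Hz.
Fifth harmonic of the second: 5·78.7 = 393.5 Hz.
f_beat = |387.6 − 393.5| = 5.9 Hz.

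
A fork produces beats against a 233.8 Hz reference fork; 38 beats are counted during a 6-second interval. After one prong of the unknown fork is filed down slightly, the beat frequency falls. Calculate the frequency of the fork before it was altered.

Beat frequency = 38/6 = 6.3333 Hz.
|f − 233.8| = 6.3333, so the fork was at either 227.4667 Hz or 240.1333 Hz.
Filing a prong removes mass and raises the fork's frequency; the adjustment raises the fork's frequency.
The beat rate fell, so the adjustment moved the fork toward 233.8 Hz — it must have started below the reference.

227.4667 Hz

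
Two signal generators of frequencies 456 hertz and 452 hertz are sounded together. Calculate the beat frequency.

4 Hz

The beat frequency equals the magnitude of the frequency difference.
|456 − 452| = 4 Hz.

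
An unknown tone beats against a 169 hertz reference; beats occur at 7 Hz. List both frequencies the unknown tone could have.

162 Hz or 176 Hz

|f − 169| = 7, so f = 169 ± 7.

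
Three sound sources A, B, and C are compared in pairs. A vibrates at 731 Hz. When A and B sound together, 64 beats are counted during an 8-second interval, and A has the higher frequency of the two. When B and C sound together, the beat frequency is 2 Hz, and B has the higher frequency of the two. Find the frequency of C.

721 Hz

A–B: Beat frequency = 64/8 = 8 Hz.
B is below A, so f_B = 731 − 8 = 723 Hz.
C is below B, so f_C = 723 − 2 = 721 Hz.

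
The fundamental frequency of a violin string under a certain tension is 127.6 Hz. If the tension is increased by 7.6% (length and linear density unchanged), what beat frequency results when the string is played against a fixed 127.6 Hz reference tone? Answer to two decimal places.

For a string, f ∝ √T, so the new frequency is 127.6·√1.076 = 132.3600 Hz.
f_beat = |132.3600 − 127.6| = 4.76 Hz.

4.76 Hz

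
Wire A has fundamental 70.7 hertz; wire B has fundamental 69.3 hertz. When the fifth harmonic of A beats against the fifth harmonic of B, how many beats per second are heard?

7.0 Hz

Fifth harmonic of the first: 5·70.7 = 353.5 Hz.
Fifth harmonic of the second: 5·69.3 = 346.5 Hz.
f_beat = |353.5 − 346.5| = 7.0 Hz.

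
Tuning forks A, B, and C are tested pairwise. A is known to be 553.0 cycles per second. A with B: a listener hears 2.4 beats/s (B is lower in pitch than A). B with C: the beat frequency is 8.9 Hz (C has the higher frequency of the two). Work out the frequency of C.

559.5 Hz

B is below A, so f_B = 553.0 − 2.4 = 550.6 Hz.
C is above B, so f_C = 550.6 + 8.9 = 559.5 Hz.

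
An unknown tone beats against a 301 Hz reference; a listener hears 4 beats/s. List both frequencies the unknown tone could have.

|f − 301| = 4, so f = 301 ± 4.

297 Hz or 305 Hz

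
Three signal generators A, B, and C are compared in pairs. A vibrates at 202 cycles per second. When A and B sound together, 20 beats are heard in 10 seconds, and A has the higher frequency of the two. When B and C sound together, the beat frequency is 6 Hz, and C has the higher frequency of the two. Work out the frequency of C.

206 Hz

A–B: Beat frequency = 20/10 = 2 Hz.
B is below A, so f_B = 202 − 2 = 200 Hz.
C is above B, so f_C = 200 + 6 = 206 Hz.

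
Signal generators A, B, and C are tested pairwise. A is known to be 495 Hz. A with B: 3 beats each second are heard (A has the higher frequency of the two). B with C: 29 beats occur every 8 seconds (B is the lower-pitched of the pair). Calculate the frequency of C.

B is below A, so f_B = 495 − 3 = 492 Hz.
B–C: Beat frequency = 29/8 = 3.625 Hz.
C is above B, so f_C = 492 + 3.625 = 495.625 Hz.

495.625 Hz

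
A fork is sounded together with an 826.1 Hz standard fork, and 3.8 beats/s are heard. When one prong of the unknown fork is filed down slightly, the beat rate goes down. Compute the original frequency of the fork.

|f − 826.1| = 3.8, so the fork was at either 822.3 Hz or 829.9 Hz.
Filing a prong removes mass and raises the fork's frequency; the adjustment raises the fork's frequency.
The beat rate fell, so the adjustment moved the fork toward 826.1 Hz — it must have started below the reference.

822.3 Hz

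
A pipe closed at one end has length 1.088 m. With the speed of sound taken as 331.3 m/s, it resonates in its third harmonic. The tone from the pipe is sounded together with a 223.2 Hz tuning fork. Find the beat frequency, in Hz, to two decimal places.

Closed pipe (odd harmonics): f_n = n·v/(4L) = 3·331.3/(4·1.088) = 228.3778 Hz.
f_beat = |228.3778 − 223.2| = 5.18 Hz.

5.18 Hz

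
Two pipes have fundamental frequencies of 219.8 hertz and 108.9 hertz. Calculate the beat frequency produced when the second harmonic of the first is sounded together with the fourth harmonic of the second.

Second harmonic of the first: 2·219.8 = 439.6 Hz.
Fourth harmonic of the second: 4·108.9 = 435.6 Hz.
f_beat = |439.6 − 435.6| = 4.0 Hz.

4.0 Hz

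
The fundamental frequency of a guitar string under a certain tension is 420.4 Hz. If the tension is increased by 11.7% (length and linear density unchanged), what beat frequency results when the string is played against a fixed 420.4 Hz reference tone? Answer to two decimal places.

For a string, f ∝ √T, so the new frequency is 420.4·√1.117 = 444.3133 Hz.
f_beat = |444.3133 − 420.4| = 23.91 Hz.

23.91 Hz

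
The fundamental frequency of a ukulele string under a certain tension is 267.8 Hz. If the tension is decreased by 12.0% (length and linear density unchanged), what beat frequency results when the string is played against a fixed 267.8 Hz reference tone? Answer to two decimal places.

16.58 Hz

For a string, f ∝ √T, so the new frequency is 267.8·√0.880 = 251.2187 Hz.
f_beat = |251.2187 − 267.8| = 16.58 Hz.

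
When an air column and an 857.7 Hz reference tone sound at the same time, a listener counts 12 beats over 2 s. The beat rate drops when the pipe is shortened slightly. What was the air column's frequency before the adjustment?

851.7 Hz

Beat frequency = 12/2 = 6 Hz.
|f − 857.7| = 6, so the air column was at either 851.7 Hz or 863.7 Hz.
A shorter pipe has a higher fundamental; the adjustment raises the air column's frequency.
The beat rate fell, so the adjustment moved the air column toward 857.7 Hz — it must have started below the reference.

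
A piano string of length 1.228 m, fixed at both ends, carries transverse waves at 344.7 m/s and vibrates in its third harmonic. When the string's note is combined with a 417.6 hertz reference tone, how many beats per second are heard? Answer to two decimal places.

For a string fixed at both ends, f_n = n·v/(2L) = 3·344.7/(2·1.228) = 421.0505 Hz.
f_beat = |421.0505 − 417.6| = 3.45 Hz.

3.45 Hz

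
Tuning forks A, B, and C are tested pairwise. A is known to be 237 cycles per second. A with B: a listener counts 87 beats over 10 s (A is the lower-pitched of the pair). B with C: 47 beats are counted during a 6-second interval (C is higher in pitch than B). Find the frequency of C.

A–B: Beat frequency = 87/10 = 8.7 Hz.
B is above A, so f_B = 237 + 8.7 = 245.7 Hz.
B–C: Beat frequency = 47/6 = 7.8333 Hz.
C is above B, so f_C = 245.7 + 7.8333 = 253.5333 Hz.

253.5333 Hz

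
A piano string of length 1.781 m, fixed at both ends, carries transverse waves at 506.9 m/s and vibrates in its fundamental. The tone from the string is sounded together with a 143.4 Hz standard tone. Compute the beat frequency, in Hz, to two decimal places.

For a string fixed at both ends, f_n = n·v/(2L) = 1·506.9/(2·1.781) = 142.3077 Hz.
f_beat = |142.3077 − 143.4| = 1.09 Hz.

1.09 Hz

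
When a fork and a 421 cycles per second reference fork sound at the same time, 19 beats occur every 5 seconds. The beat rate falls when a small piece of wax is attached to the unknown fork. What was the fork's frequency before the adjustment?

424.8 Hz

Beat frequency = 19/5 = 3.8 Hz.
|f − 421| = 3.8, so the fork was at either 417.2 Hz or 424.8 Hz.
Loading a fork with wax lowers its frequency; the adjustment lowers the fork's frequency.
The beat rate fell, so the adjustment moved the fork toward 421 Hz — it must have started above the reference.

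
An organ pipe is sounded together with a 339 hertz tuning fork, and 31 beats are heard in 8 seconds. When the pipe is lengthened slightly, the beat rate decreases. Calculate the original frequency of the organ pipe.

342.875 Hz

Beat frequency = 31/8 = 3.875 Hz.
|f − 339| = 3.875, so the organ pipe was at either 335.125 Hz or 342.875 Hz.
A longer pipe has a lower fundamental; the adjustment lowers the organ pipe's frequency.
The beat rate fell, so the adjustment moved the organ pipe toward 339 Hz — it must have started above the reference.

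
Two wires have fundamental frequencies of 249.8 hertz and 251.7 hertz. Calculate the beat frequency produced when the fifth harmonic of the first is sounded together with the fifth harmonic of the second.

Fifth harmonic of the first: 5·249.8 = 1249.0 Hz.
Fifth harmonic of the second: 5·251.7 = 1258.5 Hz.
f_beat = |1249.0 − 1258.5| = 9.5 Hz.

9.5 Hz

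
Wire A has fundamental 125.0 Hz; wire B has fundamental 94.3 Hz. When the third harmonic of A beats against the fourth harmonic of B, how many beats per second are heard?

2.2 Hz

Third harmonic of the first: 3·125.0 = 375.0 Hz.
Fourth harmonic of the second: 4·94.3 = 377.2 Hz.
f_beat = |375.0 − 377.2| = 2.2 Hz.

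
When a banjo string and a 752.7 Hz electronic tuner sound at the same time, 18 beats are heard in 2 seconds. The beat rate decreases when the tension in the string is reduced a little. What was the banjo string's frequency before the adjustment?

761.7 Hz

Beat frequency = 18/2 = 9 Hz.
|f − 752.7| = 9, so the banjo string was at either 743.7 Hz or 761.7 Hz.
Lower tension means lower frequency; the adjustment lowers the banjo string's frequency.
The beat rate fell, so the adjustment moved the banjo string toward 752.7 Hz — it must have started above the reference.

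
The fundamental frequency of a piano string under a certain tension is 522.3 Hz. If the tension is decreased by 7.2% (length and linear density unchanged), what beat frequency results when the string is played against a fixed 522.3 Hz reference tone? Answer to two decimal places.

For a string, f ∝ √T, so the new frequency is 522.3·√0.928 = 503.1460 Hz.
f_beat = |503.1460 − 522.3| = 19.15 Hz.

19.15 Hz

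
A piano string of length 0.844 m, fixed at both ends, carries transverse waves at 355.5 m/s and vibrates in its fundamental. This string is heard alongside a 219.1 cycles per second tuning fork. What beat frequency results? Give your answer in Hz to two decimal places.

For a string fixed at both ends, f_n = n·v/(2L) = 1·355.5/(2·0.844) = 210.6043 Hz.
f_beat = |210.6043 − 219.1| = 8.50 Hz.

8.50 Hz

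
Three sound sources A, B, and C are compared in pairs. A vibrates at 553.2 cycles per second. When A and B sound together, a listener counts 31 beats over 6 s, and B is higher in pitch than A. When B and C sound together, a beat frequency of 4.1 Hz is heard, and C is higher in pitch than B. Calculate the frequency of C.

A–B: Beat frequency = 31/6 = 5.1667 Hz.
B is above A, so f_B = 553.2 + 5.1667 = 558.3667 Hz.
C is above B, so f_C = 558.3667 + 4.1 = 562.4667 Hz.

562.4667 Hz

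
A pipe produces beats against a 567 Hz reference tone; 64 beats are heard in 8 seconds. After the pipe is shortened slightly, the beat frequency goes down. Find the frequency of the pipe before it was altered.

559 Hz

Beat frequency = 64/8 = 8 Hz.
|f − 567| = 8, so the pipe was at either 559 Hz or 575 Hz.
A shorter pipe has a higher fundamental; the adjustment raises the pipe's frequency.
The beat rate fell, so the adjustment moved the pipe toward 567 Hz — it must have started below the reference.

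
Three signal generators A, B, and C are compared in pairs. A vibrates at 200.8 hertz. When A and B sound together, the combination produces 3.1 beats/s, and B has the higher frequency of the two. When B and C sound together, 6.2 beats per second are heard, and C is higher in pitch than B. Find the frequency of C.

210.1 Hz

B is above A, so f_B = 200.8 + 3.1 = 203.9 Hz.
C is above B, so f_C = 203.9 + 6.2 = 210.1 Hz.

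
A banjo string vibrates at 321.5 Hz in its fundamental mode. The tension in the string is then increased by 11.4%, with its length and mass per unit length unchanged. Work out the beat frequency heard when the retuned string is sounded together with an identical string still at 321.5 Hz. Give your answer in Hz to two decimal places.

17.83 Hz

For a string, f ∝ √T, so the new frequency is 321.5·√1.114 = 339.3310 Hz.
f_beat = |339.3310 − 321.5| = 17.83 Hz.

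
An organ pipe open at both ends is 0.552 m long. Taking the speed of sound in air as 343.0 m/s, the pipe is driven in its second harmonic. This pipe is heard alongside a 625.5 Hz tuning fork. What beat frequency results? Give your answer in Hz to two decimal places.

Open pipe: f_n = n·v/(2L) = 2·343.0/(2·0.552) = 621.3768 Hz.
f_beat = |621.3768 − 625.5| = 4.12 Hz.

4.12 Hz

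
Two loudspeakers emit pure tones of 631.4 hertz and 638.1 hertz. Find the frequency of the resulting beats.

The beat frequency equals the magnitude of the frequency difference.
|631.4 − 638.1| = 6.7 Hz.

6.7 Hz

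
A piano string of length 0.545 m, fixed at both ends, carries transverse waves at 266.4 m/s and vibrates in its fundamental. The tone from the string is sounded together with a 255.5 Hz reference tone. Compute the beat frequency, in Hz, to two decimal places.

11.10 Hz

For a string fixed at both ends, f_n = n·v/(2L) = 1·266.4/(2·0.545) = 244.4037 Hz.
f_beat = |244.4037 − 255.5| = 11.10 Hz.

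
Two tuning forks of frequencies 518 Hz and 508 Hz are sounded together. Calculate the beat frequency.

f_beat = |f₁ − f₂|.
|518 − 508| = 10 Hz.

10 Hz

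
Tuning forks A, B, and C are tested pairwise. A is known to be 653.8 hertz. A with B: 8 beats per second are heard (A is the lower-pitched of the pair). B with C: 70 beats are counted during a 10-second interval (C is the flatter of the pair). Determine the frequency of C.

B is above A, so f_B = 653.8 + 8 = 661.8 Hz.
B–C: Beat frequency = 70/10 = 7 Hz.
C is below B, so f_C = 661.8 − 7 = 654.8 Hz.

654.8 Hz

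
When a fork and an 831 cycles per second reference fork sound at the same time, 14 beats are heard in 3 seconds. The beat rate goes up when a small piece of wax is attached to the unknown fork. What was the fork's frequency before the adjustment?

Beat frequency = 14/3 = 4.6667 Hz.
|f − 831| = 4.6667, so the fork was at either 826.3333 Hz or 835.6667 Hz.
Loading a fork with wax lowers its frequency; the adjustment lowers the fork's frequency.
The beat rate rose, so the adjustment moved the fork further from 831 Hz — it was already below the reference.

826.3333 Hz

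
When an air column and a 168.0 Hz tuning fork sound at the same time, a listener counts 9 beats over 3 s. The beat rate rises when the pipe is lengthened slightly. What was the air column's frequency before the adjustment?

165 Hz

Beat frequency = 9/3 = 3 Hz.
|f − 168.0| = 3, so the air column was at either 165 Hz or 171 Hz.
A longer pipe has a lower fundamental; the adjustment lowers the air column's frequency.
The beat rate rose, so the adjustment moved the air column further from 168.0 Hz — it was already below the reference.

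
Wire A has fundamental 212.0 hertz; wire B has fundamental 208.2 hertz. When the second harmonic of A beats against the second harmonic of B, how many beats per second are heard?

Second harmonic of the first: 2·212.0 = 424.0 Hz.
Second harmonic of the second: 2·208.2 = 416.4 Hz.
f_beat = |424.0 − 416.4| = 7.6 Hz.

7.6 Hz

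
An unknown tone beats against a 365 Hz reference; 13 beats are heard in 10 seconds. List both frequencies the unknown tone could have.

363.7 Hz or 366.3 Hz

Beat frequency = 13/10 = 1.3 Hz.
|f − 365| = 1.3, so f = 365 ± 1.3.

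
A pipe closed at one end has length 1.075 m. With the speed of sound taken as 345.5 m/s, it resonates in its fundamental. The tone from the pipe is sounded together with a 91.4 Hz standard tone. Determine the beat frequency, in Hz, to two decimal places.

11.05 Hz

Closed pipe (odd harmonics): f_n = n·v/(4L) = 1·345.5/(4·1.075) = 80.3488 Hz.
f_beat = |80.3488 − 91.4| = 11.05 Hz.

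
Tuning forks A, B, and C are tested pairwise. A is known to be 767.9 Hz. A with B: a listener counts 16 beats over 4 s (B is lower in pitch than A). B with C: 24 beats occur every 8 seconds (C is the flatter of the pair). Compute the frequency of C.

A–B: Beat frequency = 16/4 = 4 Hz.
B is below A, so f_B = 767.9 − 4 = 763.9 Hz.
B–C: Beat frequency = 24/8 = 3 Hz.
C is below B, so f_C = 763.9 − 3 = 760.9 Hz.

760.9 Hz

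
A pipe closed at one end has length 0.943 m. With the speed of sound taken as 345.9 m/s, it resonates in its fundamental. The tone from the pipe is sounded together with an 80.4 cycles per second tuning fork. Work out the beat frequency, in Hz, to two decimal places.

Closed pipe (odd harmonics): f_n = n·v/(4L) = 1·345.9/(4·0.943) = 91.7020 Hz.
f_beat = |91.7020 − 80.4| = 11.30 Hz.

11.30 Hz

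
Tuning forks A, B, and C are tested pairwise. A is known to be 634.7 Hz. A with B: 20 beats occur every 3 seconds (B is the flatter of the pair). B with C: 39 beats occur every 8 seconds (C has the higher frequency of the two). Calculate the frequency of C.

632.9083 Hz

A–B: Beat frequency = 20/3 = 6.6667 Hz.
B is below A, so f_B = 634.7 − 6.6667 = 628.0333 Hz.
B–C: Beat frequency = 39/8 = 4.875 Hz.
C is above B, so f_C = 628.0333 + 4.875 = 632.9083 Hz.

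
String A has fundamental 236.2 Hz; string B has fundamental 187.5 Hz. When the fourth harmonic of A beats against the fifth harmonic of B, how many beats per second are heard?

Fourth harmonic of the first: 4·236.2 = 944.8 Hz.
Fifth harmonic of the second: 5·187.5 = 937.5 Hz.
f_beat = |944.8 − 937.5| = 7.3 Hz.

7.3 Hz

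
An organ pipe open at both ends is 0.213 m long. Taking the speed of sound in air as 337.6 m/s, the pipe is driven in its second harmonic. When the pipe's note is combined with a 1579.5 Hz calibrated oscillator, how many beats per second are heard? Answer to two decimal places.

Open pipe: f_n = n·v/(2L) = 2·337.6/(2·0.213) = 1584.9765 Hz.
f_beat = |1584.9765 − 1579.5| = 5.48 Hz.

5.48 Hz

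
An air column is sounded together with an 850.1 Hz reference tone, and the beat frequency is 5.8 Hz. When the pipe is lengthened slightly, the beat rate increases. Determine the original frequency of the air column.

844.3 Hz

|f − 850.1| = 5.8, so the air column was at either 844.3 Hz or 855.9 Hz.
A longer pipe has a lower fundamental; the adjustment lowers the air column's frequency.
The beat rate rose, so the adjustment moved the air column further from 850.1 Hz — it was already below the reference.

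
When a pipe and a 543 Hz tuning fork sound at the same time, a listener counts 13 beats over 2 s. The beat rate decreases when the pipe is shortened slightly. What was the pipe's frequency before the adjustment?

Beat frequency = 13/2 = 6.5 Hz.
|f − 543| = 6.5, so the pipe was at either 536.5 Hz or 549.5 Hz.
A shorter pipe has a higher fundamental; the adjustment raises the pipe's frequency.
The beat rate fell, so the adjustment moved the pipe toward 543 Hz — it must have started below the reference.

536.5 Hz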